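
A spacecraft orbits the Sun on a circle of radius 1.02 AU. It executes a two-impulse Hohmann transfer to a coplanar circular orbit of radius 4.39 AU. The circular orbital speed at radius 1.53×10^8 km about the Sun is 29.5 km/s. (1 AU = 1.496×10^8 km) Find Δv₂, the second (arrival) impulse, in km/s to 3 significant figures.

From the circular-orbit relation v² = μ/r at r = 1.53×10^8 km: μ = v²r = (29.5)² × 1.53×10^8 = 1.33148×10^11 km³/s².
In km: r₁ = 1.02 × 1.496×10^8 = 1.52592×10^8 km; r₂ = 4.39 × 1.496×10^8 = 6.56744×10^8 km.
Transfer-ellipse semi-major axis a_t = (r₁ + r₂)/2 = (1.52592×10^8 + 6.56744×10^8)/2 = 4.04668×10^8 km.
On the circular orbit at r = 6.56744×10^8 km, v_c = √(μ/r) = 14.2387 km/s.
Transfer-orbit speed at the same r (vis-viva, a = a_t): v_t = √[μ(2/r − 1/a_t)] = 8.74352 km/s.
Δv₂ = |v_t − v_c| = |8.74352 − 14.2387| = 5.495 km/s.

Δv₂ = 5.50 km/s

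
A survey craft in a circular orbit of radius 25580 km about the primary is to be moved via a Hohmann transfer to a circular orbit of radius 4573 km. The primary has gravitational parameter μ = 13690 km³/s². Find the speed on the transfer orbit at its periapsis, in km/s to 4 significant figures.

v = 2.254 km/s

Semi-major axis of the transfer orbit: a_t = (25580 + 4573)/2 = 15076.5 km.
The periapsis of the transfer ellipse is at r = 4573 km.
Applying v² = μ(2/r − 1/a_t): v = 2.254 km/s.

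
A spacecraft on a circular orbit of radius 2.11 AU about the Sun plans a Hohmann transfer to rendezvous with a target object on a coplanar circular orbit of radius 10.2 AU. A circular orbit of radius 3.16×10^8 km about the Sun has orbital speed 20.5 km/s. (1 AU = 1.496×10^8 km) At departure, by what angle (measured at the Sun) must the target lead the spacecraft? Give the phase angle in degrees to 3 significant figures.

From the circular-orbit relation v² = μ/r at r = 3.16×10^8 km: μ = v²r = (20.5)² × 3.16×10^8 = 1.32799×10^11 km³/s².
In km: r₁ = 2.11 × 1.496×10^8 = 3.15656×10^8 km; r₂ = 10.2 × 1.496×10^8 = 1.52592×10^9 km.
Transfer-ellipse semi-major axis a_t = (r₁ + r₂)/2 = (3.15656×10^8 + 1.52592×10^9)/2 = 9.20788×10^8 km.
The half-period of the transfer ellipse is t = π√(a_t³/μ) = 2.40875×10^8 s.
The target's mean motion on its circular orbit is ω₂ = √(μ/r₂³) = 6.11364×10^-9 rad/s.
Angle swept by the target during transfer: ω₂·t = 1.472623 rad = 84.38°.
The spacecraft traverses 180° on the transfer ellipse, so the target must lead by 180° − 84.38° = 95.6°.

φ = 95.6°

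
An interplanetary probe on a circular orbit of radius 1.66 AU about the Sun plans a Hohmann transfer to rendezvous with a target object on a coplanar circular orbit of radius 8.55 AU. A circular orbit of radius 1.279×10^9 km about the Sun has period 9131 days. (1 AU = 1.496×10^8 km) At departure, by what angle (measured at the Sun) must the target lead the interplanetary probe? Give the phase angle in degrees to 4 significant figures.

From Kepler's third law T² = 4π²r³/μ at r = 1.279×10^9 km, T = 9131 days = 9131 × 86400 s = 7.889184×10^8 s: μ = 4π²r³/T² = 1.32711×10^11 km³/s².
In km: r₁ = 1.66 × 1.496×10^8 = 2.48336×10^8 km; r₂ = 8.55 × 1.496×10^8 = 1.27908×10^9 km.
Semi-major axis of the transfer orbit: a_t = (2.48336×10^8 + 1.27908×10^9)/2 = 7.63708×10^8 km.
Transfer time t = π√(a_t³/μ) = 1.82007×10^8 s.
The target's mean motion on its circular orbit is ω₂ = √(μ/r₂³) = 7.96356×10^-9 rad/s.
Angle swept by the target during transfer: ω₂·t = 1.44942 rad = 83.05°.
Arrival is 180° from departure on the ellipse, so φ = 180° − 83.05° = 96.95°.

φ = 96.95°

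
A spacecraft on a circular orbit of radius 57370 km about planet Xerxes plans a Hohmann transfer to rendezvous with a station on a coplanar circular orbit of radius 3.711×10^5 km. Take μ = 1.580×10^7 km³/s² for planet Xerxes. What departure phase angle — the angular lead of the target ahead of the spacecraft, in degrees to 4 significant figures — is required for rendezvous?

Semi-major axis of the transfer orbit: a_t = (57370 + 3.711×10^5)/2 = 2.14235×10^5 km.
The half-period of the transfer ellipse is t = π√(a_t³/μ) = 78370 s.
Target angular speed ω₂ = √(μ/r₂³) = 1.758×10^-5 rad/s.
Angle swept by the target during transfer: ω₂·t = 1.378 rad = 78.954°.
The spacecraft traverses 180° on the transfer ellipse, so the target must lead by 180° − 78.954° = 101.0°.

φ = 101.0°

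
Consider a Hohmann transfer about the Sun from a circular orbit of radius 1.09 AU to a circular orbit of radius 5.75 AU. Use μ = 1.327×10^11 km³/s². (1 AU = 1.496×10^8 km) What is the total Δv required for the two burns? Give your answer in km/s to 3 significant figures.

In km: r₁ = 1.09 × 1.496×10^8 = 1.63064×10^8 km; r₂ = 5.75 × 1.496×10^8 = 8.602×10^8 km.
Transfer-ellipse semi-major axis a_t = (r₁ + r₂)/2 = (1.63064×10^8 + 8.602×10^8)/2 = 5.11632×10^8 km.
Circular speed at r₁: v₁ = √(μ/r₁) = √(1.327×10^11/1.63064×10^8) = 28.527 km/s.
On the transfer ellipse at r₁, v² = μ(2/r − 1/a) gives v_p = √[μ(2/r₁ − 1/a_t)] = 36.989 km/s.
First burn Δv₁ = |v_p − v₁| = 8.462 km/s.
Circular speed at r₂: v₂ = √(μ/r₂) = 12.420405 km/s.
Transfer-orbit speed at r₂: v_a = √[μ(2/r₂ − 1/a_t)] = 7.0119036 km/s.
Second burn Δv₂ = |v₂ − v_a| = 5.409 km/s.
Δv = Δv₁ + Δv₂ = 8.462 + 5.409 = 13.87 km/s.

Δv = 13.9 km/s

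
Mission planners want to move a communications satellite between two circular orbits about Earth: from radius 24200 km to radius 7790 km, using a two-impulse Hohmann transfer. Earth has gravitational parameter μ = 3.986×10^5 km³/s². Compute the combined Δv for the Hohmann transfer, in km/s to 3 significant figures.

Transfer-ellipse semi-major axis a_t = (r₁ + r₂)/2 = (24200 + 7790)/2 = 15995 km.
Circular speed at r₁: v₁ = √(μ/r₁) = √(3.986×10^5/24200) = 4.0585 km/s.
Transfer-orbit speed at r₁ (vis-viva): v_a = √[μ(2/r₁ − 1/a_t)] = 2.8323 km/s.
First burn Δv₁ = |v_a − v₁| = 1.2262 km/s.
Circular speed at r₂: v₂ = √(μ/r₂) = 7.1532 km/s.
Transfer-orbit speed at r₂: v_p = √[μ(2/r₂ − 1/a_t)] = 8.7986 km/s.
Second burn Δv₂ = |v₂ − v_p| = 1.6454 km/s.
Total Δv = Δv₁ + Δv₂ = 2.872 km/s.

Δv = 2.87 km/s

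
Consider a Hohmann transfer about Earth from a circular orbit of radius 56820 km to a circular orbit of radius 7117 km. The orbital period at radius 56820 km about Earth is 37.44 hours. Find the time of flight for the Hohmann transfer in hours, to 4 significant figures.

From Kepler's third law T² = 4π²r³/μ at r = 56820 km, T = 37.44 hours = 37.44 × 3600 s = 1.34784×10^5 s: μ = 4π²r³/T² = 3.98645×10^5 km³/s².
The Hohmann ellipse has a_t = (r₁ + r₂)/2 = 31968.5 km.
Half the transfer-orbit period gives t = π√(a_t³/μ) = 28440 s.
Converting: 28440 s ÷ 3600 s/hour = 7.900 hours.

t = 7.900 hours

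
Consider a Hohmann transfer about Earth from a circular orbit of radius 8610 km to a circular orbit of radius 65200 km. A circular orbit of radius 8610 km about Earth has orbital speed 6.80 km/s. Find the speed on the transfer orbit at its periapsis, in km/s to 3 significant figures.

From the circular-orbit relation v² = μ/r at r = 8610 km: μ = v²r = (6.80)² × 8610 = 3.98126×10^5 km³/s².
The Hohmann ellipse has a_t = (r₁ + r₂)/2 = 36905 km.
The periapsis of the transfer ellipse is at r = 8610 km.
Applying v² = μ(2/r − 1/a_t): v = 9.038 km/s.

v = 9.04 km/s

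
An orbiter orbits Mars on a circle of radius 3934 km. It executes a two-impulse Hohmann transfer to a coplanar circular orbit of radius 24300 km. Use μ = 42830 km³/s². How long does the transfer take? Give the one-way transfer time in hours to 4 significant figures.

t = 7.073 hours

Transfer-ellipse semi-major axis a_t = (r₁ + r₂)/2 = (3934 + 24300)/2 = 14117 km.
By Kepler's third law the transfer-orbit period is T = 2π√(a_t³/μ), so t = T/2 = 25462 s.
Converting: 25462 s ÷ 3600 s/hour = 7.073 hours.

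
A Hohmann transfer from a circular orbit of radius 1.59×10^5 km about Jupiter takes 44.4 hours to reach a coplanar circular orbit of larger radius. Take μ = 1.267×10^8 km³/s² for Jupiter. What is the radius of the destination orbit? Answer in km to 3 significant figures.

r₂ = 1.22×10^6 km

Transfer time t = 44.4 hours = 1.5984×10^5 s, and t = π√(a_t³/μ).
So a_t = (μ t²/π²)^(1/3) = (1.267×10^8 × (1.5984×10^5)² / π²)^(1/3) = 6.8963×10^5 km.
Since a_t = (r₁ + r₂)/2, r₂ = 2a_t − r₁ = 2×6.8963×10^5 − 1.590×10^5 = 1.22026×10^6 km.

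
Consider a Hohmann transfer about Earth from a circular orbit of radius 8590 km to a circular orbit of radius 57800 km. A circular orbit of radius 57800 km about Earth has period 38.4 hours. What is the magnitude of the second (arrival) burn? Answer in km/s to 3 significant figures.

From Kepler's third law T² = 4π²r³/μ at r = 57800 km, T = 38.4 hours = 38.4 × 3600 s = 1.3824×10^5 s: μ = 4π²r³/T² = 3.98911×10^5 km³/s².
Transfer-ellipse semi-major axis a_t = (r₁ + r₂)/2 = (8590 + 57800)/2 = 33195 km.
Circular speed at r = 57800 km: v_c = √(μ/r) = 2.627 km/s.
Vis-viva on the transfer ellipse at r = 57800 km gives v_t = √[μ(2/r − 1/a_t)] = 1.336 km/s.
Δv₂ = |v_t − v_c| = |1.336 − 2.627| = 1.291 km/s.

Δv₂ = 1.29 km/s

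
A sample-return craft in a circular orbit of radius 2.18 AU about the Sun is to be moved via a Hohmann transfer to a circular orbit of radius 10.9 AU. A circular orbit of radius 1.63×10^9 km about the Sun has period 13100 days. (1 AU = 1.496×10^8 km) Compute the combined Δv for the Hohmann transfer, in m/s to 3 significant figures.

From Kepler's third law T² = 4π²r³/μ at r = 1.63×10^9 km, T = 13100 days = 13100 × 86400 s = 1.13184×10^9 s: μ = 4π²r³/T² = 1.33460×10^11 km³/s².
In km: r₁ = 2.18 × 1.496×10^8 = 3.26128×10^8 km; r₂ = 10.9 × 1.496×10^8 = 1.63064×10^9 km.
Semi-major axis of the transfer orbit: a_t = (3.26128×10^8 + 1.63064×10^9)/2 = 9.78384×10^8 km.
Circular speed at r₁: v₁ = √(μ/r₁) = √(1.33460×10^11/3.26128×10^8) = 20.2294 km/s.
Transfer-orbit speed at r₁ (v² = μ(2/r − 1/a)): v_p = √[μ(2/r₁ − 1/a_t)] = 26.1160 km/s.
First burn Δv₁ = |v_p − v₁| = 5.8866 km/s.
At r₂, v₂ = √(μ/r₂) = 9.0468 km/s.
Transfer-orbit speed at r₂: v_a = √[μ(2/r₂ − 1/a_t)] = 5.2232 km/s.
Second burn Δv₂ = |v₂ − v_a| = 3.8236 km/s.
Total Δv = Δv₁ + Δv₂ = 9.710 km/s.

Δv = 9710 m/s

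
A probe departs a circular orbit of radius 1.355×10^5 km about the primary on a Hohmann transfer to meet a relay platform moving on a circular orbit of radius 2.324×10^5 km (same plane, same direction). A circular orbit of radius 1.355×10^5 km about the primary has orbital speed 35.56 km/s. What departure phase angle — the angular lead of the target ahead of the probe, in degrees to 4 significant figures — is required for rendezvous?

From the circular-orbit relation v² = μ/r at r = 1.355×10^5 km: μ = v²r = (35.56)² × 1.355×10^5 = 1.71342×10^8 km³/s².
The Hohmann ellipse has a_t = (r₁ + r₂)/2 = 1.8395×10^5 km.
Transfer time t = π√(a_t³/μ) = 18935.1 s.
Target angular speed ω₂ = √(μ/r₂³) = 1.16836×10^-4 rad/s.
Angle swept by the target during transfer: ω₂·t = 2.2123 rad = 126.76°.
The probe traverses 180° on the transfer ellipse, so the target must lead by 180° − 126.76° = 53.24°.

φ = 53.24°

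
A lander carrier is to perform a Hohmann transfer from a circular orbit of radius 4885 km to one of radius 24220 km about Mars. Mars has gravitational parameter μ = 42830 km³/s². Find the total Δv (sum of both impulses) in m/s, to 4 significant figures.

Δv = 1418 m/s

Transfer-ellipse semi-major axis a_t = (r₁ + r₂)/2 = (4885 + 24220)/2 = 14552.5 km.
At r₁ the circular-orbit speed is v₁ = √(μ/r₁) = 2.961023 km/s.
Transfer-orbit speed at r₁ (vis-viva): v_p = √[μ(2/r₁ − 1/a_t)] = 3.819971 km/s.
First burn Δv₁ = |v_p − v₁| = 0.8589 km/s.
At r₂, v₂ = √(μ/r₂) = 1.3298 km/s.
Transfer-orbit speed at r₂: v_a = √[μ(2/r₂ − 1/a_t)] = 0.77046 km/s.
Second burn Δv₂ = |v₂ − v_a| = 0.5593 km/s.
Δv = Δv₁ + Δv₂ = 0.8589 + 0.5593 = 1.418 km/s.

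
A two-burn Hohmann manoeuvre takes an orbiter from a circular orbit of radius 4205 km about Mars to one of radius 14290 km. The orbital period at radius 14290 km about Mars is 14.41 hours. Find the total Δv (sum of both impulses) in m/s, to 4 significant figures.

Δv = 1339 m/s

From Kepler's third law T² = 4π²r³/μ at r = 14290 km, T = 14.41 hours = 14.41 × 3600 s = 51876 s: μ = 4π²r³/T² = 42807.9 km³/s².
Semi-major axis of the transfer orbit: a_t = (4205 + 14290)/2 = 9247.5 km.
At r₁ the circular-orbit speed is v₁ = √(μ/r₁) = 3.19065 km/s.
Transfer-orbit speed at r₁ (v² = μ(2/r − 1/a)): v_p = √[μ(2/r₁ − 1/a_t)] = 3.96627 km/s.
First burn Δv₁ = |v_p − v₁| = 0.7756 km/s.
At r₂, v₂ = √(μ/r₂) = 1.7308 km/s.
Transfer-orbit speed at r₂: v_a = √[μ(2/r₂ − 1/a_t)] = 1.1671 km/s.
Second burn Δv₂ = |v₂ − v_a| = 0.5637 km/s.
Total Δv = Δv₁ + Δv₂ = 1.339 km/s.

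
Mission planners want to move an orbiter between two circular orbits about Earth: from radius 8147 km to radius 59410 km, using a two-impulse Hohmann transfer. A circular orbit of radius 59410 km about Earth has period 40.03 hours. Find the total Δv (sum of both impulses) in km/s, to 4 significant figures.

From Kepler's third law T² = 4π²r³/μ at r = 59410 km, T = 40.03 hours = 40.03 × 3600 s = 1.44108×10^5 s: μ = 4π²r³/T² = 3.98623×10^5 km³/s².
The Hohmann ellipse has a_t = (r₁ + r₂)/2 = 33778.5 km.
Circular speed at r₁: v₁ = √(μ/r₁) = √(3.98623×10^5/8147) = 6.995 km/s.
On the transfer ellipse at r₁, vis-viva gives v_p = √[μ(2/r₁ − 1/a_t)] = 9.277 km/s.
First burn Δv₁ = |v_p − v₁| = 2.282 km/s.
At r₂, v₂ = √(μ/r₂) = 2.590 km/s.
Transfer-orbit speed at r₂: v_a = √[μ(2/r₂ − 1/a_t)] = 1.272 km/s.
Second burn Δv₂ = |v₂ − v_a| = 1.318 km/s.
Δv = Δv₁ + Δv₂ = 2.282 + 1.318 = 3.600 km/s.

Δv = 3.600 km/s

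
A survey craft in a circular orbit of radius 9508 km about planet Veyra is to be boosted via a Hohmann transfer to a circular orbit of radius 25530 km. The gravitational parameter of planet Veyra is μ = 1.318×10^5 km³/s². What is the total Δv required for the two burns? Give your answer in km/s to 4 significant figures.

Transfer-ellipse semi-major axis a_t = (r₁ + r₂)/2 = (9508 + 25530)/2 = 17519 km.
Circular speed at r₁: v₁ = √(μ/r₁) = √(1.318×10^5/9508) = 3.72317 km/s.
Transfer-orbit speed at r₁ (vis-viva): v_p = √[μ(2/r₁ − 1/a_t)] = 4.49453 km/s.
First burn Δv₁ = |v_p − v₁| = 0.7714 km/s.
At r₂, v₂ = √(μ/r₂) = 2.27213 km/s.
Transfer-orbit speed at r₂: v_a = √[μ(2/r₂ − 1/a_t)] = 1.67387 km/s.
Second burn Δv₂ = |v₂ − v_a| = 0.5983 km/s.
Total Δv = Δv₁ + Δv₂ = 1.370 km/s.

Δv = 1.370 km/s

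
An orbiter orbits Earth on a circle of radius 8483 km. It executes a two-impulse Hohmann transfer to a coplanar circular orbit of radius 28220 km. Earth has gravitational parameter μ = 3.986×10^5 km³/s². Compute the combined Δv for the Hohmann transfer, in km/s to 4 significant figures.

Δv = 2.849 km/s

The Hohmann ellipse has a_t = (r₁ + r₂)/2 = 18351.5 km.
At r₁ the circular-orbit speed is v₁ = √(μ/r₁) = 6.85479 km/s.
On the transfer ellipse at r₁, v² = μ(2/r − 1/a) gives v_p = √[μ(2/r₁ − 1/a_t)] = 8.50035 km/s.
First burn Δv₁ = |v_p − v₁| = 1.646 km/s.
Circular speed at r₂: v₂ = √(μ/r₂) = 3.758 km/s.
Transfer-orbit speed at r₂: v_a = √[μ(2/r₂ − 1/a_t)] = 2.555 km/s.
Second burn Δv₂ = |v₂ − v_a| = 1.203 km/s.
Δv = Δv₁ + Δv₂ = 1.646 + 1.203 = 2.849 km/s.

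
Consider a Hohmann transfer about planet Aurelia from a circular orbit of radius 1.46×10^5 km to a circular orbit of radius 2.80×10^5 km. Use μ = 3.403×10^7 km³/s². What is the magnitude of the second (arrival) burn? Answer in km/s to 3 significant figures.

Δv₂ = 1.90 km/s

Transfer-ellipse semi-major axis a_t = (r₁ + r₂)/2 = (1.460×10^5 + 2.800×10^5)/2 = 2.130×10^5 km.
On the circular orbit at r = 2.800×10^5 km, v_c = √(μ/r) = 11.024 km/s.
Transfer-orbit speed at the same r (vis-viva, a = a_t): v_t = √[μ(2/r − 1/a_t)] = 9.1272 km/s.
Δv₂ = |v_t − v_c| = |9.1272 − 11.024| = 1.897 km/s.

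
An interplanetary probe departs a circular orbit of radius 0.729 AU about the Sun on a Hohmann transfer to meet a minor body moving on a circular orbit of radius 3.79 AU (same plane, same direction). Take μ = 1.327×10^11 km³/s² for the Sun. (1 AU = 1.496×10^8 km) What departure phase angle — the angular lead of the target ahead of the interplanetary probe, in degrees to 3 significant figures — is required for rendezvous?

In km: r₁ = 0.729 × 1.496×10^8 = 1.090584×10^8 km; r₂ = 3.79 × 1.496×10^8 = 5.66984×10^8 km.
The Hohmann ellipse has a_t = (r₁ + r₂)/2 = 3.380212×10^8 km.
Transfer time t = π√(a_t³/μ) = 5.360×10^7 s.
The target's mean motion on its circular orbit is ω₂ = √(μ/r₂³) = 2.698×10^-8 rad/s.
Angle swept by the target during transfer: ω₂·t = 1.4461 rad = 82.86°.
Arrival is 180° from departure on the ellipse, so φ = 180° − 82.86° = 97.1°.

φ = 97.1°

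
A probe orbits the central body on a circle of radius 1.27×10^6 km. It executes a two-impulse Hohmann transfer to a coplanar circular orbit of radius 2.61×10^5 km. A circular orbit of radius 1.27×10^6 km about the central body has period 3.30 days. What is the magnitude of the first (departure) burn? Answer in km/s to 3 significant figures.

From Kepler's third law T² = 4π²r³/μ at r = 1.27×10^6 km, T = 3.30 days = 3.30 × 86400 s = 2.8512×10^5 s: μ = 4π²r³/T² = 9.94754×10^8 km³/s².
The Hohmann ellipse has a_t = (r₁ + r₂)/2 = 7.655×10^5 km.
On the circular orbit at r = 1.270×10^6 km, v_c = √(μ/r) = 27.99 km/s.
Vis-viva on the transfer ellipse at r = 1.270×10^6 km gives v_t = √[μ(2/r − 1/a_t)] = 16.34 km/s.
Δv₁ = |v_t − v_c| = |16.34 − 27.99| = 11.65 km/s.

Δv₁ = 11.6 km/s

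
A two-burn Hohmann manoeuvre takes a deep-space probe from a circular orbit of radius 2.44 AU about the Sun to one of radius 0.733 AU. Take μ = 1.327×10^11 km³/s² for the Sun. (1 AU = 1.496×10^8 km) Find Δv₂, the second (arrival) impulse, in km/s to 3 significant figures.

Δv₂ = 8.35 km/s

In km: r₁ = 2.44 × 1.496×10^8 = 3.65024×10^8 km; r₂ = 0.733 × 1.496×10^8 = 1.096568×10^8 km.
The Hohmann ellipse has a_t = (r₁ + r₂)/2 = 2.373404×10^8 km.
On the circular orbit at r = 1.096568×10^8 km, v_c = √(μ/r) = 34.787 km/s.
Vis-viva on the transfer ellipse at r = 1.096568×10^8 km gives v_t = √[μ(2/r − 1/a_t)] = 43.141 km/s.
Δv₂ = |v_t − v_c| = |43.141 − 34.787| = 8.354 km/s.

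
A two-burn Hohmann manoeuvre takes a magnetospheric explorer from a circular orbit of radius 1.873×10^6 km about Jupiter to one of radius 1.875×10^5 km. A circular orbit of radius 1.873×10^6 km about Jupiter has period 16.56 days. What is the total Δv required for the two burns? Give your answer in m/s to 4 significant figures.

Δv = 13770 m/s

From Kepler's third law T² = 4π²r³/μ at r = 1.873×10^6 km, T = 16.56 days = 16.56 × 86400 s = 1.430784×10^6 s: μ = 4π²r³/T² = 1.26714×10^8 km³/s².
Semi-major axis of the transfer orbit: a_t = (1.873×10^6 + 1.875×10^5)/2 = 1.03025×10^6 km.
Circular speed at r₁: v₁ = √(μ/r₁) = √(1.26714×10^8/1.873×10^6) = 8.225 km/s.
On the transfer ellipse at r₁, v² = μ(2/r − 1/a) gives v_a = √[μ(2/r₁ − 1/a_t)] = 3.509 km/s.
First burn Δv₁ = |v_a − v₁| = 4.716 km/s.
Circular speed at r₂: v₂ = √(μ/r₂) = 25.9963 km/s.
Transfer-orbit speed at r₂: v_p = √[μ(2/r₂ − 1/a_t)] = 35.0517 km/s.
Second burn Δv₂ = |v₂ − v_p| = 9.055 km/s.
Total Δv = Δv₁ + Δv₂ = 13.77 km/s.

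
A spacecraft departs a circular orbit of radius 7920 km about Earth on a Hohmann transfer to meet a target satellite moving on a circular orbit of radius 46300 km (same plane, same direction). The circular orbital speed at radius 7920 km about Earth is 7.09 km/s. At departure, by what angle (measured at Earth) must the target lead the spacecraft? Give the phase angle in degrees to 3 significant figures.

φ = 99.4°

From the circular-orbit relation v² = μ/r at r = 7920 km: μ = v²r = (7.09)² × 7920 = 3.98123×10^5 km³/s².
Semi-major axis of the transfer orbit: a_t = (7920 + 46300)/2 = 27110 km.
The half-period of the transfer ellipse is t = π√(a_t³/μ) = 22224.7 s.
The target's mean motion on its circular orbit is ω₂ = √(μ/r₂³) = 6.33341×10^-5 rad/s.
Angle swept by the target during transfer: ω₂·t = 1.40758 rad = 80.648°.
Arrival is 180° from departure on the ellipse, so φ = 180° − 80.648° = 99.4°.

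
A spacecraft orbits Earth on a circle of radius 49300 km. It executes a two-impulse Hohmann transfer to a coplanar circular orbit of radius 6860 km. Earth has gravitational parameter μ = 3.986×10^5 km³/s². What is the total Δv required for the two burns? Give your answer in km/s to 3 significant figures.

Semi-major axis of the transfer orbit: a_t = (49300 + 6860)/2 = 28080 km.
At r₁ the circular-orbit speed is v₁ = √(μ/r₁) = 2.843 km/s.
Transfer-orbit speed at r₁ (vis-viva): v_a = √[μ(2/r₁ − 1/a_t)] = 1.405 km/s.
First burn Δv₁ = |v_a − v₁| = 1.438 km/s.
Circular speed at r₂: v₂ = √(μ/r₂) = 7.62266 km/s.
Transfer-orbit speed at r₂: v_p = √[μ(2/r₂ − 1/a_t)] = 10.1002 km/s.
Second burn Δv₂ = |v₂ − v_p| = 2.478 km/s.
Total Δv = Δv₁ + Δv₂ = 3.916 km/s.

Δv = 3.92 km/s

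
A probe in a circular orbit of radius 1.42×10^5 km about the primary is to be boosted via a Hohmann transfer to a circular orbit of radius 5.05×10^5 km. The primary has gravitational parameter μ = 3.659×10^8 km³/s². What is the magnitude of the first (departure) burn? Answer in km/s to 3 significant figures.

Transfer-ellipse semi-major axis a_t = (r₁ + r₂)/2 = (1.420×10^5 + 5.050×10^5)/2 = 3.235×10^5 km.
On the circular orbit at r = 1.420×10^5 km, v_c = √(μ/r) = 50.76 km/s.
Vis-viva on the transfer ellipse at r = 1.420×10^5 km gives v_t = √[μ(2/r − 1/a_t)] = 63.42 km/s.
Δv₁ = |v_t − v_c| = |63.42 − 50.76| = 12.66 km/s.

Δv₁ = 12.7 km/s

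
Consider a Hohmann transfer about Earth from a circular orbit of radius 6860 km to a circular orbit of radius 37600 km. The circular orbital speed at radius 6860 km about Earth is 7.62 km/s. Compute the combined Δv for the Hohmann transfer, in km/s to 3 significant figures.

Δv = 3.74 km/s

From the circular-orbit relation v² = μ/r at r = 6860 km: μ = v²r = (7.62)² × 6860 = 3.98322×10^5 km³/s².
The Hohmann ellipse has a_t = (r₁ + r₂)/2 = 22230 km.
At r₁ the circular-orbit speed is v₁ = √(μ/r₁) = 7.620 km/s.
On the transfer ellipse at r₁, vis-viva equation gives v_p = √[μ(2/r₁ − 1/a_t)] = 9.910 km/s.
First burn Δv₁ = |v_p − v₁| = 2.290 km/s.
Circular speed at r₂: v₂ = √(μ/r₂) = 3.255 km/s.
Transfer-orbit speed at r₂: v_a = √[μ(2/r₂ − 1/a_t)] = 1.808 km/s.
Second burn Δv₂ = |v₂ − v_a| = 1.447 km/s.
Δv = Δv₁ + Δv₂ = 2.290 + 1.447 = 3.737 km/s.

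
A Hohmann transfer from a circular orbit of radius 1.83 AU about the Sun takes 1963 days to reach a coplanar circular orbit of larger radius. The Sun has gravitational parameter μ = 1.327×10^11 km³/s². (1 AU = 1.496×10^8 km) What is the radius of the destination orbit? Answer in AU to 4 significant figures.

In km: r₁ = 1.83 × 1.496×10^8 = 2.73768×10^8 km.
Transfer time t = 1963 days = 1.696032×10^8 s, and t = π√(a_t³/μ).
So a_t = (μ t²/π²)^(1/3) = (1.327×10^11 × (1.696032×10^8)² / π²)^(1/3) = 7.2858×10^8 km.
Since a_t = (r₁ + r₂)/2, r₂ = 2a_t − r₁ = 2×7.2858×10^8 − 2.73768×10^8 = 1.183392×10^9 km.
In AU: r₂ = 1.183392×10^9 / 1.496×10^8 = 7.910 AU.

r₂ = 7.910 AU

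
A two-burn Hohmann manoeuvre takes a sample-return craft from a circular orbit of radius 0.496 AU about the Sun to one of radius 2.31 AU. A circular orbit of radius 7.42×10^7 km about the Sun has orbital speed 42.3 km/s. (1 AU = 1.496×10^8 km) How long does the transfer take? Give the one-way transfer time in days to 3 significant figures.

t = 303 days

From the circular-orbit relation v² = μ/r at r = 7.42×10^7 km: μ = v²r = (42.3)² × 7.42×10^7 = 1.32765×10^11 km³/s².
In km: r₁ = 0.496 × 1.496×10^8 = 7.42016×10^7 km; r₂ = 2.31 × 1.496×10^8 = 3.45576×10^8 km.
Semi-major axis of the transfer orbit: a_t = (7.42016×10^7 + 3.45576×10^8)/2 = 2.098888×10^8 km.
Half the transfer-orbit period gives t = π√(a_t³/μ) = 2.622×10^7 s.
Converting: 2.622×10^7 s ÷ 86400 s/day = 303 days.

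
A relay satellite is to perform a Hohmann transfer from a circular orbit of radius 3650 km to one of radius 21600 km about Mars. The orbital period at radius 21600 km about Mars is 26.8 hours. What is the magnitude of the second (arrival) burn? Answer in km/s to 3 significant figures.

Δv₂ = 0.650 km/s

From Kepler's third law T² = 4π²r³/μ at r = 21600 km, T = 26.8 hours = 26.8 × 3600 s = 96480 s: μ = 4π²r³/T² = 42741.2 km³/s².
Semi-major axis of the transfer orbit: a_t = (3650 + 21600)/2 = 12625 km.
On the circular orbit at r = 21600 km, v_c = √(μ/r) = 1.4067 km/s.
Vis-viva on the transfer ellipse at r = 21600 km gives v_t = √[μ(2/r − 1/a_t)] = 0.75636 km/s.
Δv₂ = |v_t − v_c| = |0.75636 − 1.4067| = 0.6503 km/s.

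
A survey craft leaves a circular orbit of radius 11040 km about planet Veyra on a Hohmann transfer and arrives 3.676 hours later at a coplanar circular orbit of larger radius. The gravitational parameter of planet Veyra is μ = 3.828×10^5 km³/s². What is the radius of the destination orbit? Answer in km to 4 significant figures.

r₂ = 26840 km

Transfer time t = 3.676 hours = 13233.6 s, and t = π√(a_t³/μ).
So a_t = (μ t²/π²)^(1/3) = (3.828×10^5 × (13233.6)² / π²)^(1/3) = 18938 km.
Since a_t = (r₁ + r₂)/2, r₂ = 2a_t − r₁ = 2×18938 − 11040 = 26836 km.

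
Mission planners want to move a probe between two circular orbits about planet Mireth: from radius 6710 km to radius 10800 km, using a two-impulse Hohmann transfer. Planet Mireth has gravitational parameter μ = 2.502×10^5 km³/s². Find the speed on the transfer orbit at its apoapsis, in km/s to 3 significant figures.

v = 4.21 km/s

Semi-major axis of the transfer orbit: a_t = (6710 + 10800)/2 = 8755 km.
At apoapsis, r = 10800 km.
From the vis-viva equation, v = √[μ(2/r − 1/a_t)] = 4.214 km/s.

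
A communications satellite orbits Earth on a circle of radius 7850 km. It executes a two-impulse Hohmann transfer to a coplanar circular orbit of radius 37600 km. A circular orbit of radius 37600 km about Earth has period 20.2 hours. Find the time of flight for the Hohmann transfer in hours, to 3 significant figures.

t = 4.75 hours

From Kepler's third law T² = 4π²r³/μ at r = 37600 km, T = 20.2 hours = 20.2 × 3600 s = 72720 s: μ = 4π²r³/T² = 3.96840×10^5 km³/s².
Transfer-ellipse semi-major axis a_t = (r₁ + r₂)/2 = (7850 + 37600)/2 = 22725 km.
Transfer time t = π√(a_t³/μ) = π√((22725)³ / 3.96840×10^5) = 17084 s.
Converting: 17084 s ÷ 3600 s/hour = 4.75 hours.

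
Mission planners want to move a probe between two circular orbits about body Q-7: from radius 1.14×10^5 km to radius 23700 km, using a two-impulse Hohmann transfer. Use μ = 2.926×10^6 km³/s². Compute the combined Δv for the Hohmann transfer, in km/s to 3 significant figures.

Semi-major axis of the transfer orbit: a_t = (1.140×10^5 + 23700)/2 = 68850 km.
Circular speed at r₁: v₁ = √(μ/r₁) = √(2.926×10^6/1.140×10^5) = 5.066 km/s.
Transfer-orbit speed at r₁ (v² = μ(2/r − 1/a)): v_a = √[μ(2/r₁ − 1/a_t)] = 2.972 km/s.
First burn Δv₁ = |v_a − v₁| = 2.094 km/s.
At r₂, v₂ = √(μ/r₂) = 11.1113 km/s.
Transfer-orbit speed at r₂: v_p = √[μ(2/r₂ − 1/a_t)] = 14.2976 km/s.
Second burn Δv₂ = |v₂ − v_p| = 3.186 km/s.
Total Δv = Δv₁ + Δv₂ = 5.280 km/s.

Δv = 5.28 km/s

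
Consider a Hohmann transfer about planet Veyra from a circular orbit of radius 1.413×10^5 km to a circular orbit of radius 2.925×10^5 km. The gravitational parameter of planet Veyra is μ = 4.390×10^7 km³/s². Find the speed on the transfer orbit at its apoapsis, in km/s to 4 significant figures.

v = 9.888 km/s

The Hohmann ellipse has a_t = (r₁ + r₂)/2 = 2.169×10^5 km.
The apoapsis of the transfer ellipse is at r = 2.925×10^5 km.
Applying v² = μ(2/r − 1/a_t): v = 9.888 km/s.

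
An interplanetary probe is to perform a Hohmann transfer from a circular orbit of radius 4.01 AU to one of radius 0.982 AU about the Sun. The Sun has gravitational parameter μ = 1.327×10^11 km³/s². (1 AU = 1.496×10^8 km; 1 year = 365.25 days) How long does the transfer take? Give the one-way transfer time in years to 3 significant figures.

In km: r₁ = 4.01 × 1.496×10^8 = 5.99896×10^8 km; r₂ = 0.982 × 1.496×10^8 = 1.469072×10^8 km.
Transfer-ellipse semi-major axis a_t = (r₁ + r₂)/2 = (5.99896×10^8 + 1.469072×10^8)/2 = 3.734016×10^8 km.
By Kepler's third law the transfer-orbit period is T = 2π√(a_t³/μ), so t = T/2 = 6.223×10^7 s.
Converting: 6.223×10^7 s ÷ 3.15576×10^7 s/year (365.25 × 86400) = 1.97 years.

t = 1.97 years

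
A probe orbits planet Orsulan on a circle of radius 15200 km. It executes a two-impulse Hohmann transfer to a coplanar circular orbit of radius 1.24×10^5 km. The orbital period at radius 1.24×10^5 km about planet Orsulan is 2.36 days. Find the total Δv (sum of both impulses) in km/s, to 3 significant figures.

From Kepler's third law T² = 4π²r³/μ at r = 1.24×10^5 km, T = 2.36 days = 2.36 × 86400 s = 2.03904×10^5 s: μ = 4π²r³/T² = 1.81039×10^6 km³/s².
The Hohmann ellipse has a_t = (r₁ + r₂)/2 = 69600 km.
At r₁ the circular-orbit speed is v₁ = √(μ/r₁) = 10.91352 km/s.
Transfer-orbit speed at r₁ (v² = μ(2/r − 1/a)): v_p = √[μ(2/r₁ − 1/a_t)] = 14.56703 km/s.
First burn Δv₁ = |v_p − v₁| = 3.654 km/s.
At r₂, v₂ = √(μ/r₂) = 3.821 km/s.
Transfer-orbit speed at r₂: v_a = √[μ(2/r₂ − 1/a_t)] = 1.786 km/s.
Second burn Δv₂ = |v₂ − v_a| = 2.035 km/s.
Total Δv = Δv₁ + Δv₂ = 5.689 km/s.

Δv = 5.69 km/s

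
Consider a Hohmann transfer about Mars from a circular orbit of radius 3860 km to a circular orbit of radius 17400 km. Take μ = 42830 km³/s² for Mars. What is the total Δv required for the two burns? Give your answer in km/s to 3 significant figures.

Δv = 1.55 km/s

Transfer-ellipse semi-major axis a_t = (r₁ + r₂)/2 = (3860 + 17400)/2 = 10630 km.
At r₁ the circular-orbit speed is v₁ = √(μ/r₁) = 3.33104 km/s.
On the transfer ellipse at r₁, vis-viva equation gives v_p = √[μ(2/r₁ − 1/a_t)] = 4.26175 km/s.
First burn Δv₁ = |v_p − v₁| = 0.9307 km/s.
Circular speed at r₂: v₂ = √(μ/r₂) = 1.5689 km/s.
Transfer-orbit speed at r₂: v_a = √[μ(2/r₂ − 1/a_t)] = 0.94542 km/s.
Second burn Δv₂ = |v₂ − v_a| = 0.6235 km/s.
Δv = Δv₁ + Δv₂ = 0.9307 + 0.6235 = 1.554 km/s.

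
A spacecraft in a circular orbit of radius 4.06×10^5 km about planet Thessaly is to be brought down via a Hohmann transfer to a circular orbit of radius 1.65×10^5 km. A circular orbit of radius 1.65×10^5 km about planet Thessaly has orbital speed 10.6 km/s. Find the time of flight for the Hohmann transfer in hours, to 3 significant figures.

From the circular-orbit relation v² = μ/r at r = 1.65×10^5 km: μ = v²r = (10.6)² × 1.65×10^5 = 1.85394×10^7 km³/s².
Semi-major axis of the transfer orbit: a_t = (4.060×10^5 + 1.650×10^5)/2 = 2.855×10^5 km.
Half the transfer-orbit period gives t = π√(a_t³/μ) = 1.113×10^5 s.
Converting: 1.113×10^5 s ÷ 3600 s/hour = 30.9 hours.

t = 30.9 hours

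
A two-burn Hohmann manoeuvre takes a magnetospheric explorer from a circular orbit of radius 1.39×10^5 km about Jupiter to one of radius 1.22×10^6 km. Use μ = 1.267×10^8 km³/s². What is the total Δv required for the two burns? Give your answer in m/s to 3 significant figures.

The Hohmann ellipse has a_t = (r₁ + r₂)/2 = 6.795×10^5 km.
At r₁ the circular-orbit speed is v₁ = √(μ/r₁) = 30.19 km/s.
On the transfer ellipse at r₁, vis-viva gives v_p = √[μ(2/r₁ − 1/a_t)] = 40.45 km/s.
First burn Δv₁ = |v_p − v₁| = 10.26 km/s.
Circular speed at r₂: v₂ = √(μ/r₂) = 10.191 km/s.
Transfer-orbit speed at r₂: v_a = √[μ(2/r₂ − 1/a_t)] = 4.6092 km/s.
Second burn Δv₂ = |v₂ − v_a| = 5.582 km/s.
Δv = Δv₁ + Δv₂ = 10.26 + 5.582 = 15.84 km/s.

Δv = 15800 m/s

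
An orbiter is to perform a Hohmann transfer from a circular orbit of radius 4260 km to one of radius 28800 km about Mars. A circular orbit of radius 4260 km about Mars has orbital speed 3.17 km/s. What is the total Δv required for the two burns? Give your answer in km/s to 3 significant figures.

From the circular-orbit relation v² = μ/r at r = 4260 km: μ = v²r = (3.17)² × 4260 = 42808.3 km³/s².
Transfer-ellipse semi-major axis a_t = (r₁ + r₂)/2 = (4260 + 28800)/2 = 16530 km.
At r₁ the circular-orbit speed is v₁ = √(μ/r₁) = 3.1700 km/s.
On the transfer ellipse at r₁, vis-viva equation gives v_p = √[μ(2/r₁ − 1/a_t)] = 4.1843 km/s.
First burn Δv₁ = |v_p − v₁| = 1.0143 km/s.
Circular speed at r₂: v₂ = √(μ/r₂) = 1.21918 km/s.
Transfer-orbit speed at r₂: v_a = √[μ(2/r₂ − 1/a_t)] = 0.618922 km/s.
Second burn Δv₂ = |v₂ − v_a| = 0.60026 km/s.
Total Δv = Δv₁ + Δv₂ = 1.615 km/s.

Δv = 1.61 km/s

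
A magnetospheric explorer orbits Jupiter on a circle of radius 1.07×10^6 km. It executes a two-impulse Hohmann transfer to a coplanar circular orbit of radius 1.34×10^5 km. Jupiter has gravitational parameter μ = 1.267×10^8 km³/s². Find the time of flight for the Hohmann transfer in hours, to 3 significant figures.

Transfer-ellipse semi-major axis a_t = (r₁ + r₂)/2 = (1.070×10^6 + 1.340×10^5)/2 = 6.020×10^5 km.
By Kepler's third law the transfer-orbit period is T = 2π√(a_t³/μ), so t = T/2 = 1.304×10^5 s.
Converting: 1.304×10^5 s ÷ 3600 s/hour = 36.2 hours.

t = 36.2 hours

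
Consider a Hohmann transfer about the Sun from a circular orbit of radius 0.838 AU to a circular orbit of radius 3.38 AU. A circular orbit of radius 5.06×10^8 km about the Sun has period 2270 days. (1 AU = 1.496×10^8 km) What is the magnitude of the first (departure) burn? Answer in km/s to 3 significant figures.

From Kepler's third law T² = 4π²r³/μ at r = 5.06×10^8 km, T = 2270 days = 2270 × 86400 s = 1.96128×10^8 s: μ = 4π²r³/T² = 1.32963×10^11 km³/s².
In km: r₁ = 0.838 × 1.496×10^8 = 1.253648×10^8 km; r₂ = 3.38 × 1.496×10^8 = 5.05648×10^8 km.
Transfer-ellipse semi-major axis a_t = (r₁ + r₂)/2 = (1.253648×10^8 + 5.05648×10^8)/2 = 3.155064×10^8 km.
On the circular orbit at r = 1.253648×10^8 km, v_c = √(μ/r) = 32.567 km/s.
Transfer-orbit speed at the same r (vis-viva, a = a_t): v_t = √[μ(2/r − 1/a_t)] = 41.229 km/s.
Δv₁ = |v_t − v_c| = |41.229 − 32.567| = 8.662 km/s.

Δv₁ = 8.66 km/s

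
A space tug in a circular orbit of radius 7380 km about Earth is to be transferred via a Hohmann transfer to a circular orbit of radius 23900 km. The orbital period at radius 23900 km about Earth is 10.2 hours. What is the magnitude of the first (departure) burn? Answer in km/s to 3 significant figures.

From Kepler's third law T² = 4π²r³/μ at r = 23900 km, T = 10.2 hours = 10.2 × 3600 s = 36720 s: μ = 4π²r³/T² = 3.99713×10^5 km³/s².
Semi-major axis of the transfer orbit: a_t = (7380 + 23900)/2 = 15640 km.
On the circular orbit at r = 7380 km, v_c = √(μ/r) = 7.3595 km/s.
Transfer-orbit speed at the same r (vis-viva, a = a_t): v_t = √[μ(2/r − 1/a_t)] = 9.0976 km/s.
Δv₁ = |v_t − v_c| = |9.0976 − 7.3595| = 1.738 km/s.

Δv₁ = 1.74 km/s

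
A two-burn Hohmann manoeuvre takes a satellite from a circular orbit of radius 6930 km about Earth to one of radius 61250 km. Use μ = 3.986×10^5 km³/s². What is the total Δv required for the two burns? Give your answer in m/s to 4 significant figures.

Δv = 3983 m/s

Transfer-ellipse semi-major axis a_t = (r₁ + r₂)/2 = (6930 + 61250)/2 = 34090 km.
Circular speed at r₁: v₁ = √(μ/r₁) = √(3.986×10^5/6930) = 7.5841 km/s.
Transfer-orbit speed at r₁ (vis-viva equation): v_p = √[μ(2/r₁ − 1/a_t)] = 10.166 km/s.
First burn Δv₁ = |v_p − v₁| = 2.582 km/s.
At r₂, v₂ = √(μ/r₂) = 2.551 km/s.
Transfer-orbit speed at r₂: v_a = √[μ(2/r₂ − 1/a_t)] = 1.150 km/s.
Second burn Δv₂ = |v₂ − v_a| = 1.401 km/s.
Total Δv = Δv₁ + Δv₂ = 3.983 km/s.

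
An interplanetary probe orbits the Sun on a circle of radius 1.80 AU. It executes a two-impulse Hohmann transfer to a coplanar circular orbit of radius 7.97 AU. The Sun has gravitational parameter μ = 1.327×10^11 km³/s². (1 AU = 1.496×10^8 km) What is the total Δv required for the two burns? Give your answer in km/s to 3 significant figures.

In km: r₁ = 1.80 × 1.496×10^8 = 2.6928×10^8 km; r₂ = 7.97 × 1.496×10^8 = 1.192312×10^9 km.
Transfer-ellipse semi-major axis a_t = (r₁ + r₂)/2 = (2.6928×10^8 + 1.192312×10^9)/2 = 7.30796×10^8 km.
At r₁ the circular-orbit speed is v₁ = √(μ/r₁) = 22.199 km/s.
Transfer-orbit speed at r₁ (v² = μ(2/r − 1/a)): v_p = √[μ(2/r₁ − 1/a_t)] = 28.355 km/s.
First burn Δv₁ = |v_p − v₁| = 6.156 km/s.
At r₂, v₂ = √(μ/r₂) = 10.55 km/s.
Transfer-orbit speed at r₂: v_a = √[μ(2/r₂ − 1/a_t)] = 6.404 km/s.
Second burn Δv₂ = |v₂ − v_a| = 4.146 km/s.
Δv = Δv₁ + Δv₂ = 6.156 + 4.146 = 10.30 km/s.

Δv = 10.3 km/s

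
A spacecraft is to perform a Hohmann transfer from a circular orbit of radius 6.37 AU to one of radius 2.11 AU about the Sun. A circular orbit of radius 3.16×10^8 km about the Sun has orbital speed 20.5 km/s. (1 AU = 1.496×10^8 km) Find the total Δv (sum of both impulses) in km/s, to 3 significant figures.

Δv = 8.11 km/s

From the circular-orbit relation v² = μ/r at r = 3.16×10^8 km: μ = v²r = (20.5)² × 3.16×10^8 = 1.32799×10^11 km³/s².
In km: r₁ = 6.37 × 1.496×10^8 = 9.52952×10^8 km; r₂ = 2.11 × 1.496×10^8 = 3.15656×10^8 km.
Transfer-ellipse semi-major axis a_t = (r₁ + r₂)/2 = (9.52952×10^8 + 3.15656×10^8)/2 = 6.34304×10^8 km.
At r₁ the circular-orbit speed is v₁ = √(μ/r₁) = 11.805 km/s.
Transfer-orbit speed at r₁ (vis-viva): v_a = √[μ(2/r₁ − 1/a_t)] = 8.3276 km/s.
First burn Δv₁ = |v_a − v₁| = 3.477 km/s.
Circular speed at r₂: v₂ = √(μ/r₂) = 20.51 km/s.
Transfer-orbit speed at r₂: v_p = √[μ(2/r₂ − 1/a_t)] = 25.14 km/s.
Second burn Δv₂ = |v₂ − v_p| = 4.630 km/s.
Total Δv = Δv₁ + Δv₂ = 8.107 km/s.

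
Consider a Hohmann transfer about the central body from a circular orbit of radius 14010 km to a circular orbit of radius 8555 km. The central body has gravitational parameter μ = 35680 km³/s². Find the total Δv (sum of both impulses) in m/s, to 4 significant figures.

Δv = 439.7 m/s

Semi-major axis of the transfer orbit: a_t = (14010 + 8555)/2 = 11282.5 km.
Circular speed at r₁: v₁ = √(μ/r₁) = √(35680/14010) = 1.59585 km/s.
Transfer-orbit speed at r₁ (v² = μ(2/r − 1/a)): v_a = √[μ(2/r₁ − 1/a_t)] = 1.38963 km/s.
First burn Δv₁ = |v_a − v₁| = 0.2062 km/s.
At r₂, v₂ = √(μ/r₂) = 2.0422 km/s.
Transfer-orbit speed at r₂: v_p = √[μ(2/r₂ − 1/a_t)] = 2.2757 km/s.
Second burn Δv₂ = |v₂ − v_p| = 0.2335 km/s.
Total Δv = Δv₁ + Δv₂ = 0.4397 km/s.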